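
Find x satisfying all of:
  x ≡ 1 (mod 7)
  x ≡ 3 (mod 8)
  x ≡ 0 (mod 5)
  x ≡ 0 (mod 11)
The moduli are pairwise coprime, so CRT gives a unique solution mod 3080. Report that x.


Product of moduli M = 7 · 8 · 5 · 11 = 3080.
Merge one congruence at a time:
  Start: x ≡ 1 (mod 7).
  Combine with x ≡ 3 (mod 8); new modulus lcm = 56.
    Write x = 1 + 7·t and substitute into x ≡ 3 (mod 8): 7·t ≡ 3 − 1 = 2 (mod 8).
    The inverse of 7 mod 8 is 7 (since 7·7 = 49 = 6·8 + 1), so t ≡ 7·2 = 14 ≡ 6 (mod 8).
    Then x = 1 + 7·6 = 43, valid modulo lcm(7, 8) = 56: x ≡ 43 (mod 56).
  Combine with x ≡ 0 (mod 5); new modulus lcm = 280.
    Write x = 43 + 56·t and substitute into x ≡ 0 (mod 5): 56·t ≡ 0 − 43 = -43 (mod 5).
    Reduce coefficients mod 5: 1·t ≡ 2 (mod 5).
    So t ≡ 2 (mod 5).
    Then x = 43 + 56·2 = 155, valid modulo lcm(56, 5) = 280: x ≡ 155 (mod 280).
  Combine with x ≡ 0 (mod 11); new modulus lcm = 3080.
    Write x = 155 + 280·t and substitute into x ≡ 0 (mod 11): 280·t ≡ 0 − 155 = -155 (mod 11).
    Reduce coefficients mod 11: 5·t ≡ 10 (mod 11).
    The inverse of 5 mod 11 is 9 (since 5·9 = 45 = 4·11 + 1), so t ≡ 9·10 = 90 ≡ 2 (mod 11).
    Then x = 155 + 280·2 = 715, valid modulo lcm(280, 11) = 3080: x ≡ 715 (mod 3080).
Verify against each original: 715 mod 7 = 1, 715 mod 8 = 3, 715 mod 5 = 0, 715 mod 11 = 0.

x ≡ 715 (mod 3080).


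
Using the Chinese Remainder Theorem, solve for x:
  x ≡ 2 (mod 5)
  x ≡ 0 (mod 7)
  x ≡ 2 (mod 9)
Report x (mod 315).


Moduli 5, 7, 9 are pairwise coprime; by CRT there is a unique solution modulo M = 5 · 7 · 9 = 315.
Solve pairwise, accumulating the modulus:
  Start with x ≡ 2 (mod 5).
  Combine with x ≡ 0 (mod 7): since gcd(5, 7) = 1, we get a unique residue mod 35.
    Write x = 2 + 5·t and substitute into x ≡ 0 (mod 7): 5·t ≡ 0 − 2 = -2 (mod 7).
    Reduce coefficients mod 7: 5·t ≡ 5 (mod 7).
    The inverse of 5 mod 7 is 3 (since 5·3 = 15 = 2·7 + 1), so t ≡ 3·5 = 15 ≡ 1 (mod 7).
    Then x = 2 + 5·1 = 7, valid modulo lcm(5, 7) = 35: x ≡ 7 (mod 35).
  Combine with x ≡ 2 (mod 9): since gcd(35, 9) = 1, we get a unique residue mod 315.
    Write x = 7 + 35·t and substitute into x ≡ 2 (mod 9): 35·t ≡ 2 − 7 = -5 (mod 9).
    Reduce coefficients mod 9: 8·t ≡ 4 (mod 9).
    The inverse of 8 mod 9 is 8 (since 8·8 = 64 = 7·9 + 1), so t ≡ 8·4 = 32 ≡ 5 (mod 9).
    Then x = 7 + 35·5 = 182, valid modulo lcm(35, 9) = 315: x ≡ 182 (mod 315).
Verify: 182 mod 5 = 2 ✓, 182 mod 7 = 0 ✓, 182 mod 9 = 2 ✓.

x ≡ 182 (mod 315).


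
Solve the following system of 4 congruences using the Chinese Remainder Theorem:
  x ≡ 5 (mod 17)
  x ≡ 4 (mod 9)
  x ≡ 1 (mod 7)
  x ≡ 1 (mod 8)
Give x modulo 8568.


Product of moduli M = 17 · 9 · 7 · 8 = 8568.
Merge one congruence at a time:
  Start: x ≡ 5 (mod 17).
  Combine with x ≡ 4 (mod 9); new modulus lcm = 153.
    Write x = 5 + 17·t and substitute into x ≡ 4 (mod 9): 17·t ≡ 4 − 5 = -1 (mod 9).
    Reduce coefficients mod 9: 8·t ≡ 8 (mod 9).
    The inverse of 8 mod 9 is 8 (since 8·8 = 64 = 7·9 + 1), so t ≡ 8·8 = 64 ≡ 1 (mod 9).
    Then x = 5 + 17·1 = 22, valid modulo lcm(17, 9) = 153: x ≡ 22 (mod 153).
  Combine with x ≡ 1 (mod 7); new modulus lcm = 1071.
    Write x = 22 + 153·t and substitute into x ≡ 1 (mod 7): 153·t ≡ 1 − 22 = -21 (mod 7).
    Reduce coefficients mod 7: 6·t ≡ 0 (mod 7).
    The inverse of 6 mod 7 is 6 (since 6·6 = 36 = 5·7 + 1), so t ≡ 6·0 = 0 ≡ 0 (mod 7).
    Then x = 22 + 153·0 = 22, valid modulo lcm(153, 7) = 1071: x ≡ 22 (mod 1071).
  Combine with x ≡ 1 (mod 8); new modulus lcm = 8568.
    Write x = 22 + 1071·t and substitute into x ≡ 1 (mod 8): 1071·t ≡ 1 − 22 = -21 (mod 8).
    Reduce coefficients mod 8: 7·t ≡ 3 (mod 8).
    The inverse of 7 mod 8 is 7 (since 7·7 = 49 = 6·8 + 1), so t ≡ 7·3 = 21 ≡ 5 (mod 8).
    Then x = 22 + 1071·5 = 5377, valid modulo lcm(1071, 8) = 8568: x ≡ 5377 (mod 8568).
Verify against each original: 5377 mod 17 = 5, 5377 mod 9 = 4, 5377 mod 7 = 1, 5377 mod 8 = 1.

x ≡ 5377 (mod 8568).


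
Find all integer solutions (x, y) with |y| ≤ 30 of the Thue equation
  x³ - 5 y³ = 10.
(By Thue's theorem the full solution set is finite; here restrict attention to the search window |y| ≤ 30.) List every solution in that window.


The equation is x³ - 5y³ = 10. For fixed y, x³ = 5·y³ + 10, so a solution requires the RHS to be a perfect cube.
Strategy: iterate y from -30 to 30, compute RHS = 5·y³ + 10, and check whether it is a (positive or negative) perfect cube.
Check small values of y:
  y = 0: RHS = 10 is not a perfect cube.
  y = 1: RHS = 15 is not a perfect cube.
  y = -1: RHS = 5 is not a perfect cube.
  y = 2: RHS = 50 is not a perfect cube.
  y = -2: RHS = -30 is not a perfect cube.
  y = 3: RHS = 145 is not a perfect cube.
  y = -3: RHS = -125 = (-5)³ ⇒ x = -5 works.
Continuing the search up to |y| = 30 finds no further solutions beyond those listed.
Collected solutions: (-5, -3).

Solutions (with |y| ≤ 30): (-5, -3).


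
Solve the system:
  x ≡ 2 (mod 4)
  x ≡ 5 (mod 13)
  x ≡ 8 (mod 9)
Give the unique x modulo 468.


Moduli 4, 13, 9 are pairwise coprime; by CRT there is a unique solution modulo M = 4 · 13 · 9 = 468.
Solve pairwise, accumulating the modulus:
  Start with x ≡ 2 (mod 4).
  Combine with x ≡ 5 (mod 13): since gcd(4, 13) = 1, we get a unique residue mod 52.
    Write x = 2 + 4·t and substitute into x ≡ 5 (mod 13): 4·t ≡ 5 − 2 = 3 (mod 13).
    The inverse of 4 mod 13 is 10 (since 4·10 = 40 = 3·13 + 1), so t ≡ 10·3 = 30 ≡ 4 (mod 13).
    Then x = 2 + 4·4 = 18, valid modulo lcm(4, 13) = 52: x ≡ 18 (mod 52).
  Combine with x ≡ 8 (mod 9): since gcd(52, 9) = 1, we get a unique residue mod 468.
    Write x = 18 + 52·t and substitute into x ≡ 8 (mod 9): 52·t ≡ 8 − 18 = -10 (mod 9).
    Reduce coefficients mod 9: 7·t ≡ 8 (mod 9).
    The inverse of 7 mod 9 is 4 (since 7·4 = 28 = 3·9 + 1), so t ≡ 4·8 = 32 ≡ 5 (mod 9).
    Then x = 18 + 52·5 = 278, valid modulo lcm(52, 9) = 468: x ≡ 278 (mod 468).
Verify: 278 mod 4 = 2 ✓, 278 mod 13 = 5 ✓, 278 mod 9 = 8 ✓.

x ≡ 278 (mod 468).


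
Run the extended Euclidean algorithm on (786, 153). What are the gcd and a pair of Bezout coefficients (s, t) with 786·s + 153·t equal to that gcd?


Euclidean algorithm on (786, 153) — divide until remainder is 0:
  786 = 5 · 153 + 21
  153 = 7 · 21 + 6
  21 = 3 · 6 + 3
  6 = 2 · 3 + 0
gcd(786, 153) = 3.
Track Bezout coefficients alongside the remainders: start with r₀ = 786 = a·1 + b·0 (s = 1, t = 0) and r₁ = 153 = a·0 + b·1 (s = 0, t = 1); each new remainder r_{k+1} = r_{k-1} − q_k·r_k inherits s_{k+1} = s_{k-1} − q_k·s_k, t_{k+1} = t_{k-1} − q_k·t_k, so r_k = a·s_k + b·t_k at every step:
  q = 5: r = 21, s = 1 − 5·0 = 1, t = 0 − 5·1 = -5  (check: 786·1 + 153·(-5) = 21)
  q = 7: r = 6, s = 0 − 7·1 = -7, t = 1 − 7·(-5) = 36  (check: 786·(-7) + 153·36 = 6)
  q = 3: r = 3, s = 1 − 3·(-7) = 22, t = -5 − 3·36 = -113  (check: 786·22 + 153·(-113) = 3)
The row with r = 3 (the gcd) gives the Bezout coefficients s = 22, t = -113.
Result: 786 · (22) + 153 · (-113) = 3.

gcd(786, 153) = 3; s = 22, t = -113 (check: 786·22 + 153·(-113) = 3).


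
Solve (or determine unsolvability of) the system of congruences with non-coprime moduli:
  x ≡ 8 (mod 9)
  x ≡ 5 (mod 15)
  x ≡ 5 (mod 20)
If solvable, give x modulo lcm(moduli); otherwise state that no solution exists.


Moduli 9, 15, 20 are not pairwise coprime, so CRT works modulo lcm(m_i) when all pairwise compatibility conditions hold.
Pairwise compatibility: gcd(m_i, m_j) must divide a_i - a_j for every pair.
Merge one congruence at a time:
  Start: x ≡ 8 (mod 9).
  Combine with x ≡ 5 (mod 15): gcd(9, 15) = 3; 5 - 8 = -3, which IS divisible by 3, so compatible.
    Write x = 8 + 9·t and substitute into x ≡ 5 (mod 15): 9·t ≡ 5 − 8 = -3 (mod 15).
    Divide the congruence (and modulus) by g = 3: 3·t ≡ -1 (mod 5).
    Reduce coefficients mod 5: 3·t ≡ 4 (mod 5).
    The inverse of 3 mod 5 is 2 (since 3·2 = 6 = 1·5 + 1), so t ≡ 2·4 = 8 ≡ 3 (mod 5).
    Then x = 8 + 9·3 = 35, valid modulo lcm(9, 15) = 45: x ≡ 35 (mod 45).
  Combine with x ≡ 5 (mod 20): gcd(45, 20) = 5; 5 - 35 = -30, which IS divisible by 5, so compatible.
    Write x = 35 + 45·t and substitute into x ≡ 5 (mod 20): 45·t ≡ 5 − 35 = -30 (mod 20).
    Divide the congruence (and modulus) by g = 5: 9·t ≡ -6 (mod 4).
    Reduce coefficients mod 4: 1·t ≡ 2 (mod 4).
    So t ≡ 2 (mod 4).
    Then x = 35 + 45·2 = 125, valid modulo lcm(45, 20) = 180: x ≡ 125 (mod 180).
Verify: 125 mod 9 = 8, 125 mod 15 = 5, 125 mod 20 = 5.

x ≡ 125 (mod 180).


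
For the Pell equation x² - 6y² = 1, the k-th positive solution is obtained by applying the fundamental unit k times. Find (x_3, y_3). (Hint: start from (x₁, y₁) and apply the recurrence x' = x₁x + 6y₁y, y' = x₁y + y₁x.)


Step 1: Find the fundamental solution (x₁, y₁) of x² - 6y² = 1.
  Expand √6 as a continued fraction. a₀ = ⌊√6⌋ = 2; iterate m_{k+1} = d_k·a_k − m_k, d_{k+1} = (6 − m_{k+1}²)/d_k, a_{k+1} = ⌊(a₀ + m_{k+1})/d_{k+1}⌋ (starting m₀ = 0, d₀ = 1), with convergents p_k = a_k·p_{k-1} + p_{k-2}, q_k = a_k·q_{k-1} + q_{k-2} (p₋₁ = 1, q₋₁ = 0):
  k = 0: a₀ = 2; p₀/q₀ = 2/1; p₀² − 6·q₀² = 4 − 6 = -2.
  k = 1: m = 2, d = 2, a = ⌊(2 + 2)/2⌋ = 2; p/q = (2·2 + 1)/(2·1 + 0) = 5/2; p² − 6·q² = 25 − 24 = 1.
  The first convergent with p² − 6·q² = 1 gives the fundamental solution (x₁, y₁) = (5, 2).
Step 2: Apply the recurrence (x_{n+1}, y_{n+1}) = (x₁x_n + 6y₁y_n, x₁y_n + y₁x_n) repeatedly.
  From (x_1, y_1) = (5, 2): x_2 = 5·5 + 6·2·2 = 49; y_2 = 5·2 + 2·5 = 20.
  From (x_2, y_2) = (49, 20): x_3 = 5·49 + 6·2·20 = 485; y_3 = 5·20 + 2·49 = 198.
Step 3: Verify x_3² - 6·y_3² = 235225 - 235224 = 1 (should be 1). ✓

(x_1, y_1) = (5, 2); (x_3, y_3) = (485, 198).


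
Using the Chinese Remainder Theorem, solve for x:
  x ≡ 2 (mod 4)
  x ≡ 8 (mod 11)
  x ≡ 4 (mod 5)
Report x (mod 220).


Moduli 4, 11, 5 are pairwise coprime; by CRT there is a unique solution modulo M = 4 · 11 · 5 = 220.
Solve pairwise, accumulating the modulus:
  Start with x ≡ 2 (mod 4).
  Combine with x ≡ 8 (mod 11): since gcd(4, 11) = 1, we get a unique residue mod 44.
    Write x = 2 + 4·t and substitute into x ≡ 8 (mod 11): 4·t ≡ 8 − 2 = 6 (mod 11).
    The inverse of 4 mod 11 is 3 (since 4·3 = 12 = 1·11 + 1), so t ≡ 3·6 = 18 ≡ 7 (mod 11).
    Then x = 2 + 4·7 = 30, valid modulo lcm(4, 11) = 44: x ≡ 30 (mod 44).
  Combine with x ≡ 4 (mod 5): since gcd(44, 5) = 1, we get a unique residue mod 220.
    Write x = 30 + 44·t and substitute into x ≡ 4 (mod 5): 44·t ≡ 4 − 30 = -26 (mod 5).
    Reduce coefficients mod 5: 4·t ≡ 4 (mod 5).
    The inverse of 4 mod 5 is 4 (since 4·4 = 16 = 3·5 + 1), so t ≡ 4·4 = 16 ≡ 1 (mod 5).
    Then x = 30 + 44·1 = 74, valid modulo lcm(44, 5) = 220: x ≡ 74 (mod 220).
Verify: 74 mod 4 = 2 ✓, 74 mod 11 = 8 ✓, 74 mod 5 = 4 ✓.

x ≡ 74 (mod 220).


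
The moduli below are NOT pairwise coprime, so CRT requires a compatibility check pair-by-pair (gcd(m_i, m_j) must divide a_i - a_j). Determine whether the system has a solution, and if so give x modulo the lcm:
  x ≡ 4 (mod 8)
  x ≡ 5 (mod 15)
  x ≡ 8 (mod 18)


Moduli 8, 15, 18 are not pairwise coprime, so CRT works modulo lcm(m_i) when all pairwise compatibility conditions hold.
Pairwise compatibility: gcd(m_i, m_j) must divide a_i - a_j for every pair.
Merge one congruence at a time:
  Start: x ≡ 4 (mod 8).
  Combine with x ≡ 5 (mod 15): gcd(8, 15) = 1; 5 - 4 = 1, which IS divisible by 1, so compatible.
    Write x = 4 + 8·t and substitute into x ≡ 5 (mod 15): 8·t ≡ 5 − 4 = 1 (mod 15).
    The inverse of 8 mod 15 is 2 (since 8·2 = 16 = 1·15 + 1), so t ≡ 2·1 = 2 ≡ 2 (mod 15).
    Then x = 4 + 8·2 = 20, valid modulo lcm(8, 15) = 120: x ≡ 20 (mod 120).
  Combine with x ≡ 8 (mod 18): gcd(120, 18) = 6; 8 - 20 = -12, which IS divisible by 6, so compatible.
    Write x = 20 + 120·t and substitute into x ≡ 8 (mod 18): 120·t ≡ 8 − 20 = -12 (mod 18).
    Divide the congruence (and modulus) by g = 6: 20·t ≡ -2 (mod 3).
    Reduce coefficients mod 3: 2·t ≡ 1 (mod 3).
    The inverse of 2 mod 3 is 2 (since 2·2 = 4 = 1·3 + 1), so t ≡ 2·1 = 2 ≡ 2 (mod 3).
    Then x = 20 + 120·2 = 260, valid modulo lcm(120, 18) = 360: x ≡ 260 (mod 360).
Verify: 260 mod 8 = 4, 260 mod 15 = 5, 260 mod 18 = 8.

x ≡ 260 (mod 360).


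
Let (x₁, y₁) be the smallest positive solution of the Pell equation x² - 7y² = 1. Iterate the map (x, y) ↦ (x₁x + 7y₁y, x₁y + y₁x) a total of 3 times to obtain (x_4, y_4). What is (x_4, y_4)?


Step 1: Find the fundamental solution (x₁, y₁) of x² - 7y² = 1.
  Expand √7 as a continued fraction. a₀ = ⌊√7⌋ = 2; iterate m_{k+1} = d_k·a_k − m_k, d_{k+1} = (7 − m_{k+1}²)/d_k, a_{k+1} = ⌊(a₀ + m_{k+1})/d_{k+1}⌋ (starting m₀ = 0, d₀ = 1), with convergents p_k = a_k·p_{k-1} + p_{k-2}, q_k = a_k·q_{k-1} + q_{k-2} (p₋₁ = 1, q₋₁ = 0):
  k = 0: a₀ = 2; p₀/q₀ = 2/1; p₀² − 7·q₀² = 4 − 7 = -3.
  k = 1: m = 2, d = 3, a = ⌊(2 + 2)/3⌋ = 1; p/q = (1·2 + 1)/(1·1 + 0) = 3/1; p² − 7·q² = 9 − 7 = 2.
  k = 2: m = 1, d = 2, a = ⌊(2 + 1)/2⌋ = 1; p/q = (1·3 + 2)/(1·1 + 1) = 5/2; p² − 7·q² = 25 − 28 = -3.
  k = 3: m = 1, d = 3, a = ⌊(2 + 1)/3⌋ = 1; p/q = (1·5 + 3)/(1·2 + 1) = 8/3; p² − 7·q² = 64 − 63 = 1.
  The first convergent with p² − 7·q² = 1 gives the fundamental solution (x₁, y₁) = (8, 3).
Step 2: Apply the recurrence (x_{n+1}, y_{n+1}) = (x₁x_n + 7y₁y_n, x₁y_n + y₁x_n) repeatedly.
  From (x_1, y_1) = (8, 3): x_2 = 8·8 + 7·3·3 = 127; y_2 = 8·3 + 3·8 = 48.
  From (x_2, y_2) = (127, 48): x_3 = 8·127 + 7·3·48 = 2024; y_3 = 8·48 + 3·127 = 765.
  From (x_3, y_3) = (2024, 765): x_4 = 8·2024 + 7·3·765 = 32257; y_4 = 8·765 + 3·2024 = 12192.
Step 3: Verify x_4² - 7·y_4² = 1040514049 - 1040514048 = 1 (should be 1). ✓

(x_1, y_1) = (8, 3); (x_4, y_4) = (32257, 12192).


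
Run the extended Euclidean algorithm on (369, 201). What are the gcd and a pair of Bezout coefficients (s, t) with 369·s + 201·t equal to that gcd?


Euclidean algorithm on (369, 201) — divide until remainder is 0:
  369 = 1 · 201 + 168
  201 = 1 · 168 + 33
  168 = 5 · 33 + 3
  33 = 11 · 3 + 0
gcd(369, 201) = 3.
Track Bezout coefficients alongside the remainders: start with r₀ = 369 = a·1 + b·0 (s = 1, t = 0) and r₁ = 201 = a·0 + b·1 (s = 0, t = 1); each new remainder r_{k+1} = r_{k-1} − q_k·r_k inherits s_{k+1} = s_{k-1} − q_k·s_k, t_{k+1} = t_{k-1} − q_k·t_k, so r_k = a·s_k + b·t_k at every step:
  q = 1: r = 168, s = 1 − 1·0 = 1, t = 0 − 1·1 = -1  (check: 369·1 + 201·(-1) = 168)
  q = 1: r = 33, s = 0 − 1·1 = -1, t = 1 − 1·(-1) = 2  (check: 369·(-1) + 201·2 = 33)
  q = 5: r = 3, s = 1 − 5·(-1) = 6, t = -1 − 5·2 = -11  (check: 369·6 + 201·(-11) = 3)
The row with r = 3 (the gcd) gives the Bezout coefficients s = 6, t = -11.
Result: 369 · (6) + 201 · (-11) = 3.

gcd(369, 201) = 3; s = 6, t = -11 (check: 369·6 + 201·(-11) = 3).


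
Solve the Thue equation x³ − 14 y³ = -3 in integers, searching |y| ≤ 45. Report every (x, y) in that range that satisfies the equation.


The equation is x³ - 14y³ = -3. For fixed y, x³ = 14·y³ − 3, so a solution requires the RHS to be a perfect cube.
Strategy: iterate y from -45 to 45, compute RHS = 14·y³ − 3, and check whether it is a (positive or negative) perfect cube.
Check small values of y:
  y = 0: RHS = -3 is not a perfect cube.
  y = 1: RHS = 11 is not a perfect cube.
  y = -1: RHS = -17 is not a perfect cube.
  y = 2: RHS = 109 is not a perfect cube.
  y = -2: RHS = -115 is not a perfect cube.
  y = 3: RHS = 375 is not a perfect cube.
  y = -3: RHS = -381 is not a perfect cube.
Continuing the search up to |y| = 45 finds no solutions either.
No (x, y) in the scanned range satisfies the equation.

No integer solutions with |y| ≤ 45.


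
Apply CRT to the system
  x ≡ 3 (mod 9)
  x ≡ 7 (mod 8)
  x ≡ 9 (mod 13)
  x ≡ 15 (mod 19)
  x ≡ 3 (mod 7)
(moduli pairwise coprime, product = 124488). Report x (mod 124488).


Product of moduli M = 9 · 8 · 13 · 19 · 7 = 124488.
Merge one congruence at a time:
  Start: x ≡ 3 (mod 9).
  Combine with x ≡ 7 (mod 8); new modulus lcm = 72.
    Write x = 3 + 9·t and substitute into x ≡ 7 (mod 8): 9·t ≡ 7 − 3 = 4 (mod 8).
    Reduce coefficients mod 8: 1·t ≡ 4 (mod 8).
    So t ≡ 4 (mod 8).
    Then x = 3 + 9·4 = 39, valid modulo lcm(9, 8) = 72: x ≡ 39 (mod 72).
  Combine with x ≡ 9 (mod 13); new modulus lcm = 936.
    Write x = 39 + 72·t and substitute into x ≡ 9 (mod 13): 72·t ≡ 9 − 39 = -30 (mod 13).
    Reduce coefficients mod 13: 7·t ≡ 9 (mod 13).
    The inverse of 7 mod 13 is 2 (since 7·2 = 14 = 1·13 + 1), so t ≡ 2·9 = 18 ≡ 5 (mod 13).
    Then x = 39 + 72·5 = 399, valid modulo lcm(72, 13) = 936: x ≡ 399 (mod 936).
  Combine with x ≡ 15 (mod 19); new modulus lcm = 17784.
    Write x = 399 + 936·t and substitute into x ≡ 15 (mod 19): 936·t ≡ 15 − 399 = -384 (mod 19).
    Reduce coefficients mod 19: 5·t ≡ 15 (mod 19).
    The inverse of 5 mod 19 is 4 (since 5·4 = 20 = 1·19 + 1), so t ≡ 4·15 = 60 ≡ 3 (mod 19).
    Then x = 399 + 936·3 = 3207, valid modulo lcm(936, 19) = 17784: x ≡ 3207 (mod 17784).
  Combine with x ≡ 3 (mod 7); new modulus lcm = 124488.
    Write x = 3207 + 17784·t and substitute into x ≡ 3 (mod 7): 17784·t ≡ 3 − 3207 = -3204 (mod 7).
    Reduce coefficients mod 7: 4·t ≡ 2 (mod 7).
    The inverse of 4 mod 7 is 2 (since 4·2 = 8 = 1·7 + 1), so t ≡ 2·2 = 4 ≡ 4 (mod 7).
    Then x = 3207 + 17784·4 = 74343, valid modulo lcm(17784, 7) = 124488: x ≡ 74343 (mod 124488).
Verify against each original: 74343 mod 9 = 3, 74343 mod 8 = 7, 74343 mod 13 = 9, 74343 mod 19 = 15, 74343 mod 7 = 3.

x ≡ 74343 (mod 124488).


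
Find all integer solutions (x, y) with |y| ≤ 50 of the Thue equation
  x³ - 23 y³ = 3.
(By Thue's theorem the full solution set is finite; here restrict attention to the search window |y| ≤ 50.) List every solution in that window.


The equation is x³ - 23y³ = 3. For fixed y, x³ = 23·y³ + 3, so a solution requires the RHS to be a perfect cube.
Strategy: iterate y from -50 to 50, compute RHS = 23·y³ + 3, and check whether it is a (positive or negative) perfect cube.
Check small values of y:
  y = 0: RHS = 3 is not a perfect cube.
  y = 1: RHS = 26 is not a perfect cube.
  y = -1: RHS = -20 is not a perfect cube.
  y = 2: RHS = 187 is not a perfect cube.
  y = -2: RHS = -181 is not a perfect cube.
  y = 3: RHS = 624 is not a perfect cube.
  y = -3: RHS = -618 is not a perfect cube.
Continuing the search up to |y| = 50 finds no solutions either.
No (x, y) in the scanned range satisfies the equation.

No integer solutions with |y| ≤ 50.


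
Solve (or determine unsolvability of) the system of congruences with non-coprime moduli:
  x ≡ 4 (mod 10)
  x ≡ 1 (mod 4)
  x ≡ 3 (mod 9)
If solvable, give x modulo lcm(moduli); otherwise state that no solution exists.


Moduli 10, 4, 9 are not pairwise coprime, so CRT works modulo lcm(m_i) when all pairwise compatibility conditions hold.
Pairwise compatibility: gcd(m_i, m_j) must divide a_i - a_j for every pair.
Merge one congruence at a time:
  Start: x ≡ 4 (mod 10).
  Combine with x ≡ 1 (mod 4): gcd(10, 4) = 2, and 1 - 4 = -3 is NOT divisible by 2.
    ⇒ system is inconsistent (no integer solution).

No solution (the system is inconsistent).


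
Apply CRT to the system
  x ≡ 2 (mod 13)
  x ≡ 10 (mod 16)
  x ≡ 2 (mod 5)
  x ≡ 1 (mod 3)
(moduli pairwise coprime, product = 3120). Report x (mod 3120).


Product of moduli M = 13 · 16 · 5 · 3 = 3120.
Merge one congruence at a time:
  Start: x ≡ 2 (mod 13).
  Combine with x ≡ 10 (mod 16); new modulus lcm = 208.
    Write x = 2 + 13·t and substitute into x ≡ 10 (mod 16): 13·t ≡ 10 − 2 = 8 (mod 16).
    The inverse of 13 mod 16 is 5 (since 13·5 = 65 = 4·16 + 1), so t ≡ 5·8 = 40 ≡ 8 (mod 16).
    Then x = 2 + 13·8 = 106, valid modulo lcm(13, 16) = 208: x ≡ 106 (mod 208).
  Combine with x ≡ 2 (mod 5); new modulus lcm = 1040.
    Write x = 106 + 208·t and substitute into x ≡ 2 (mod 5): 208·t ≡ 2 − 106 = -104 (mod 5).
    Reduce coefficients mod 5: 3·t ≡ 1 (mod 5).
    The inverse of 3 mod 5 is 2 (since 3·2 = 6 = 1·5 + 1), so t ≡ 2·1 = 2 ≡ 2 (mod 5).
    Then x = 106 + 208·2 = 522, valid modulo lcm(208, 5) = 1040: x ≡ 522 (mod 1040).
  Combine with x ≡ 1 (mod 3); new modulus lcm = 3120.
    Write x = 522 + 1040·t and substitute into x ≡ 1 (mod 3): 1040·t ≡ 1 − 522 = -521 (mod 3).
    Reduce coefficients mod 3: 2·t ≡ 1 (mod 3).
    The inverse of 2 mod 3 is 2 (since 2·2 = 4 = 1·3 + 1), so t ≡ 2·1 = 2 ≡ 2 (mod 3).
    Then x = 522 + 1040·2 = 2602, valid modulo lcm(1040, 3) = 3120: x ≡ 2602 (mod 3120).
Verify against each original: 2602 mod 13 = 2, 2602 mod 16 = 10, 2602 mod 5 = 2, 2602 mod 3 = 1.

x ≡ 2602 (mod 3120).


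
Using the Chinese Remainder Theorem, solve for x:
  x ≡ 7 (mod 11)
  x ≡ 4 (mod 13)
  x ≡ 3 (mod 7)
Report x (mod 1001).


Moduli 11, 13, 7 are pairwise coprime; by CRT there is a unique solution modulo M = 11 · 13 · 7 = 1001.
Solve pairwise, accumulating the modulus:
  Start with x ≡ 7 (mod 11).
  Combine with x ≡ 4 (mod 13): since gcd(11, 13) = 1, we get a unique residue mod 143.
    Write x = 7 + 11·t and substitute into x ≡ 4 (mod 13): 11·t ≡ 4 − 7 = -3 (mod 13).
    Reduce coefficients mod 13: 11·t ≡ 10 (mod 13).
    The inverse of 11 mod 13 is 6 (since 11·6 = 66 = 5·13 + 1), so t ≡ 6·10 = 60 ≡ 8 (mod 13).
    Then x = 7 + 11·8 = 95, valid modulo lcm(11, 13) = 143: x ≡ 95 (mod 143).
  Combine with x ≡ 3 (mod 7): since gcd(143, 7) = 1, we get a unique residue mod 1001.
    Write x = 95 + 143·t and substitute into x ≡ 3 (mod 7): 143·t ≡ 3 − 95 = -92 (mod 7).
    Reduce coefficients mod 7: 3·t ≡ 6 (mod 7).
    The inverse of 3 mod 7 is 5 (since 3·5 = 15 = 2·7 + 1), so t ≡ 5·6 = 30 ≡ 2 (mod 7).
    Then x = 95 + 143·2 = 381, valid modulo lcm(143, 7) = 1001: x ≡ 381 (mod 1001).
Verify: 381 mod 11 = 7 ✓, 381 mod 13 = 4 ✓, 381 mod 7 = 3 ✓.

x ≡ 381 (mod 1001).


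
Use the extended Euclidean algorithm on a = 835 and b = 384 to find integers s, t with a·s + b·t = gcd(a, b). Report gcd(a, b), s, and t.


Euclidean algorithm on (835, 384) — divide until remainder is 0:
  835 = 2 · 384 + 67
  384 = 5 · 67 + 49
  67 = 1 · 49 + 18
  49 = 2 · 18 + 13
  18 = 1 · 13 + 5
  13 = 2 · 5 + 3
  5 = 1 · 3 + 2
  3 = 1 · 2 + 1
  2 = 2 · 1 + 0
gcd(835, 384) = 1.
Track Bezout coefficients alongside the remainders: start with r₀ = 835 = a·1 + b·0 (s = 1, t = 0) and r₁ = 384 = a·0 + b·1 (s = 0, t = 1); each new remainder r_{k+1} = r_{k-1} − q_k·r_k inherits s_{k+1} = s_{k-1} − q_k·s_k, t_{k+1} = t_{k-1} − q_k·t_k, so r_k = a·s_k + b·t_k at every step:
  q = 2: r = 67, s = 1 − 2·0 = 1, t = 0 − 2·1 = -2  (check: 835·1 + 384·(-2) = 67)
  q = 5: r = 49, s = 0 − 5·1 = -5, t = 1 − 5·(-2) = 11  (check: 835·(-5) + 384·11 = 49)
  q = 1: r = 18, s = 1 − 1·(-5) = 6, t = -2 − 1·11 = -13  (check: 835·6 + 384·(-13) = 18)
  q = 2: r = 13, s = -5 − 2·6 = -17, t = 11 − 2·(-13) = 37  (check: 835·(-17) + 384·37 = 13)
  q = 1: r = 5, s = 6 − 1·(-17) = 23, t = -13 − 1·37 = -50  (check: 835·23 + 384·(-50) = 5)
  q = 2: r = 3, s = -17 − 2·23 = -63, t = 37 − 2·(-50) = 137  (check: 835·(-63) + 384·137 = 3)
  q = 1: r = 2, s = 23 − 1·(-63) = 86, t = -50 − 1·137 = -187  (check: 835·86 + 384·(-187) = 2)
  q = 1: r = 1, s = -63 − 1·86 = -149, t = 137 − 1·(-187) = 324  (check: 835·(-149) + 384·324 = 1)
The row with r = 1 (the gcd) gives the Bezout coefficients s = -149, t = 324.
Result: 835 · (-149) + 384 · (324) = 1.

gcd(835, 384) = 1; s = -149, t = 324 (check: 835·(-149) + 384·324 = 1).


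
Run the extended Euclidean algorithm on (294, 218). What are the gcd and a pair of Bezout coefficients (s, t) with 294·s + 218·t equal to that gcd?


Euclidean algorithm on (294, 218) — divide until remainder is 0:
  294 = 1 · 218 + 76
  218 = 2 · 76 + 66
  76 = 1 · 66 + 10
  66 = 6 · 10 + 6
  10 = 1 · 6 + 4
  6 = 1 · 4 + 2
  4 = 2 · 2 + 0
gcd(294, 218) = 2.
Track Bezout coefficients alongside the remainders: start with r₀ = 294 = a·1 + b·0 (s = 1, t = 0) and r₁ = 218 = a·0 + b·1 (s = 0, t = 1); each new remainder r_{k+1} = r_{k-1} − q_k·r_k inherits s_{k+1} = s_{k-1} − q_k·s_k, t_{k+1} = t_{k-1} − q_k·t_k, so r_k = a·s_k + b·t_k at every step:
  q = 1: r = 76, s = 1 − 1·0 = 1, t = 0 − 1·1 = -1  (check: 294·1 + 218·(-1) = 76)
  q = 2: r = 66, s = 0 − 2·1 = -2, t = 1 − 2·(-1) = 3  (check: 294·(-2) + 218·3 = 66)
  q = 1: r = 10, s = 1 − 1·(-2) = 3, t = -1 − 1·3 = -4  (check: 294·3 + 218·(-4) = 10)
  q = 6: r = 6, s = -2 − 6·3 = -20, t = 3 − 6·(-4) = 27  (check: 294·(-20) + 218·27 = 6)
  q = 1: r = 4, s = 3 − 1·(-20) = 23, t = -4 − 1·27 = -31  (check: 294·23 + 218·(-31) = 4)
  q = 1: r = 2, s = -20 − 1·23 = -43, t = 27 − 1·(-31) = 58  (check: 294·(-43) + 218·58 = 2)
The row with r = 2 (the gcd) gives the Bezout coefficients s = -43, t = 58.
Result: 294 · (-43) + 218 · (58) = 2.

gcd(294, 218) = 2; s = -43, t = 58 (check: 294·(-43) + 218·58 = 2).


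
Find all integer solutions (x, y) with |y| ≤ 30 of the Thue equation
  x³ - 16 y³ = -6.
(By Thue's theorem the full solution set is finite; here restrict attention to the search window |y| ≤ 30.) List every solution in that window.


The equation is x³ - 16y³ = -6. For fixed y, x³ = 16·y³ − 6, so a solution requires the RHS to be a perfect cube.
Strategy: iterate y from -30 to 30, compute RHS = 16·y³ − 6, and check whether it is a (positive or negative) perfect cube.
Check small values of y:
  y = 0: RHS = -6 is not a perfect cube.
  y = 1: RHS = 10 is not a perfect cube.
  y = -1: RHS = -22 is not a perfect cube.
  y = 2: RHS = 122 is not a perfect cube.
  y = -2: RHS = -134 is not a perfect cube.
  y = 3: RHS = 426 is not a perfect cube.
  y = -3: RHS = -438 is not a perfect cube.
Continuing the search up to |y| = 30 finds no solutions either.
No (x, y) in the scanned range satisfies the equation.

No integer solutions with |y| ≤ 30.


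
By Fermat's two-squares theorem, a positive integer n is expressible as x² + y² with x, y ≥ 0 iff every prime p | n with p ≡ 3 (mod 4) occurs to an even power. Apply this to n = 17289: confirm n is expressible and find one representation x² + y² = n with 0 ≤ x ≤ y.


Step 1: Factor n = 17289 = 3^2 · 17 · 113.
Step 2: Check the mod-4 condition on each prime factor: 3 ≡ 3 (mod 4), exponent 2 (must be even); 17 ≡ 1 (mod 4), exponent 1; 113 ≡ 1 (mod 4), exponent 1.
All primes ≡ 3 (mod 4) appear to even exponent (or don't appear), so by the two-squares theorem n IS expressible as a sum of two squares.
Step 3: Build a representation. Group n = k² · m with k = 3 and m = 17 · 113 = 1921 (a product of primes ≡ 1 (mod 4)); a representation of m scales to one of n via (k·x)² + (k·y)² = k²(x² + y²). Each prime p ≡ 1 (mod 4) is itself a sum of two squares; find a² by testing p − a² for a perfect square:
  17: 17 − 1² = 16 = 4² ⇒ 17 = 1² + 4².
  113: 113 − 1² = 112, 113 − 2² = 109, 113 − 3² = 104, 113 − 4² = 97, 113 − 5² = 88, 113 − 6² = 77, 113 − 7² = 64 = 8² ⇒ 113 = 7² + 8².
  Combine using the Brahmagupta–Fibonacci identity (a² + b²)(c² + d²) = (ac − bd)² + (ad + bc)² = (ac + bd)² + (ad − bc)²:
  17 · 113 = 1921: from (1² + 4²)(7² + 8²), take (1·7 − 4·8, 1·8 + 4·7) = (7 − 32, 8 + 28) = (-25, 36); dropping signs (only squares matter) gives (25, 36); check 25² + 36² = 625 + 1296 = 1921 ✓.
  Scale by k = 3: (3·25, 3·36) = (75, 108).
Step 4: Order so x ≤ y and verify: 75² + 108² = 5625 + 11664 = 17289 = n. ✓

n = 17289 = 75² + 108² (one valid representation with x ≤ y).


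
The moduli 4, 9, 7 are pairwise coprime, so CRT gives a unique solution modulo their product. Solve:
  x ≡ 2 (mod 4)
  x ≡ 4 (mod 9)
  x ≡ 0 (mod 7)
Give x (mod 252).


Moduli 4, 9, 7 are pairwise coprime; by CRT there is a unique solution modulo M = 4 · 9 · 7 = 252.
Solve pairwise, accumulating the modulus:
  Start with x ≡ 2 (mod 4).
  Combine with x ≡ 4 (mod 9): since gcd(4, 9) = 1, we get a unique residue mod 36.
    Write x = 2 + 4·t and substitute into x ≡ 4 (mod 9): 4·t ≡ 4 − 2 = 2 (mod 9).
    The inverse of 4 mod 9 is 7 (since 4·7 = 28 = 3·9 + 1), so t ≡ 7·2 = 14 ≡ 5 (mod 9).
    Then x = 2 + 4·5 = 22, valid modulo lcm(4, 9) = 36: x ≡ 22 (mod 36).
  Combine with x ≡ 0 (mod 7): since gcd(36, 7) = 1, we get a unique residue mod 252.
    Write x = 22 + 36·t and substitute into x ≡ 0 (mod 7): 36·t ≡ 0 − 22 = -22 (mod 7).
    Reduce coefficients mod 7: 1·t ≡ 6 (mod 7).
    So t ≡ 6 (mod 7).
    Then x = 22 + 36·6 = 238, valid modulo lcm(36, 7) = 252: x ≡ 238 (mod 252).
Verify: 238 mod 4 = 2 ✓, 238 mod 9 = 4 ✓, 238 mod 7 = 0 ✓.

x ≡ 238 (mod 252).


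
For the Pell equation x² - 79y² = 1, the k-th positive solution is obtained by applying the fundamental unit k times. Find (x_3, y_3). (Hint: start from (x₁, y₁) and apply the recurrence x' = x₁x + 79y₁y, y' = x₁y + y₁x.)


Step 1: Find the fundamental solution (x₁, y₁) of x² - 79y² = 1.
  Expand √79 as a continued fraction. a₀ = ⌊√79⌋ = 8; iterate m_{k+1} = d_k·a_k − m_k, d_{k+1} = (79 − m_{k+1}²)/d_k, a_{k+1} = ⌊(a₀ + m_{k+1})/d_{k+1}⌋ (starting m₀ = 0, d₀ = 1), with convergents p_k = a_k·p_{k-1} + p_{k-2}, q_k = a_k·q_{k-1} + q_{k-2} (p₋₁ = 1, q₋₁ = 0):
  k = 0: a₀ = 8; p₀/q₀ = 8/1; p₀² − 79·q₀² = 64 − 79 = -15.
  k = 1: m = 8, d = 15, a = ⌊(8 + 8)/15⌋ = 1; p/q = (1·8 + 1)/(1·1 + 0) = 9/1; p² − 79·q² = 81 − 79 = 2.
  k = 2: m = 7, d = 2, a = ⌊(8 + 7)/2⌋ = 7; p/q = (7·9 + 8)/(7·1 + 1) = 71/8; p² − 79·q² = 5041 − 5056 = -15.
  k = 3: m = 7, d = 15, a = ⌊(8 + 7)/15⌋ = 1; p/q = (1·71 + 9)/(1·8 + 1) = 80/9; p² − 79·q² = 6400 − 6399 = 1.
  The first convergent with p² − 79·q² = 1 gives the fundamental solution (x₁, y₁) = (80, 9).
Step 2: Apply the recurrence (x_{n+1}, y_{n+1}) = (x₁x_n + 79y₁y_n, x₁y_n + y₁x_n) repeatedly.
  From (x_1, y_1) = (80, 9): x_2 = 80·80 + 79·9·9 = 12799; y_2 = 80·9 + 9·80 = 1440.
  From (x_2, y_2) = (12799, 1440): x_3 = 80·12799 + 79·9·1440 = 2047760; y_3 = 80·1440 + 9·12799 = 230391.
Step 3: Verify x_3² - 79·y_3² = 4193321017600 - 4193321017599 = 1 (should be 1). ✓

(x_1, y_1) = (80, 9); (x_3, y_3) = (2047760, 230391).


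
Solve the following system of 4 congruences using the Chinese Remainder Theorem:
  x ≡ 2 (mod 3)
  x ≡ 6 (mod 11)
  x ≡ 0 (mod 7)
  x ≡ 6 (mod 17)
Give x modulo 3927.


Product of moduli M = 3 · 11 · 7 · 17 = 3927.
Merge one congruence at a time:
  Start: x ≡ 2 (mod 3).
  Combine with x ≡ 6 (mod 11); new modulus lcm = 33.
    Write x = 2 + 3·t and substitute into x ≡ 6 (mod 11): 3·t ≡ 6 − 2 = 4 (mod 11).
    The inverse of 3 mod 11 is 4 (since 3·4 = 12 = 1·11 + 1), so t ≡ 4·4 = 16 ≡ 5 (mod 11).
    Then x = 2 + 3·5 = 17, valid modulo lcm(3, 11) = 33: x ≡ 17 (mod 33).
  Combine with x ≡ 0 (mod 7); new modulus lcm = 231.
    Write x = 17 + 33·t and substitute into x ≡ 0 (mod 7): 33·t ≡ 0 − 17 = -17 (mod 7).
    Reduce coefficients mod 7: 5·t ≡ 4 (mod 7).
    The inverse of 5 mod 7 is 3 (since 5·3 = 15 = 2·7 + 1), so t ≡ 3·4 = 12 ≡ 5 (mod 7).
    Then x = 17 + 33·5 = 182, valid modulo lcm(33, 7) = 231: x ≡ 182 (mod 231).
  Combine with x ≡ 6 (mod 17); new modulus lcm = 3927.
    Write x = 182 + 231·t and substitute into x ≡ 6 (mod 17): 231·t ≡ 6 − 182 = -176 (mod 17).
    Reduce coefficients mod 17: 10·t ≡ 11 (mod 17).
    The inverse of 10 mod 17 is 12 (since 10·12 = 120 = 7·17 + 1), so t ≡ 12·11 = 132 ≡ 13 (mod 17).
    Then x = 182 + 231·13 = 3185, valid modulo lcm(231, 17) = 3927: x ≡ 3185 (mod 3927).
Verify against each original: 3185 mod 3 = 2, 3185 mod 11 = 6, 3185 mod 7 = 0, 3185 mod 17 = 6.

x ≡ 3185 (mod 3927).


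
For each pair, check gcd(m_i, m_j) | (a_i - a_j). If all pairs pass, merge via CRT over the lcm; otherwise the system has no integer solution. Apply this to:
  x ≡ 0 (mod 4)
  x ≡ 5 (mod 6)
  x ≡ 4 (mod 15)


Moduli 4, 6, 15 are not pairwise coprime, so CRT works modulo lcm(m_i) when all pairwise compatibility conditions hold.
Pairwise compatibility: gcd(m_i, m_j) must divide a_i - a_j for every pair.
Merge one congruence at a time:
  Start: x ≡ 0 (mod 4).
  Combine with x ≡ 5 (mod 6): gcd(4, 6) = 2, and 5 - 0 = 5 is NOT divisible by 2.
    ⇒ system is inconsistent (no integer solution).

No solution (the system is inconsistent).


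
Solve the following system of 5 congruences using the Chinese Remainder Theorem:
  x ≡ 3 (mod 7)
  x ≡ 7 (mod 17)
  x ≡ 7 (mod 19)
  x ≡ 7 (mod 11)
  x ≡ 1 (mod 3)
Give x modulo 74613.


Product of moduli M = 7 · 17 · 19 · 11 · 3 = 74613.
Merge one congruence at a time:
  Start: x ≡ 3 (mod 7).
  Combine with x ≡ 7 (mod 17); new modulus lcm = 119.
    Write x = 3 + 7·t and substitute into x ≡ 7 (mod 17): 7·t ≡ 7 − 3 = 4 (mod 17).
    The inverse of 7 mod 17 is 5 (since 7·5 = 35 = 2·17 + 1), so t ≡ 5·4 = 20 ≡ 3 (mod 17).
    Then x = 3 + 7·3 = 24, valid modulo lcm(7, 17) = 119: x ≡ 24 (mod 119).
  Combine with x ≡ 7 (mod 19); new modulus lcm = 2261.
    Write x = 24 + 119·t and substitute into x ≡ 7 (mod 19): 119·t ≡ 7 − 24 = -17 (mod 19).
    Reduce coefficients mod 19: 5·t ≡ 2 (mod 19).
    The inverse of 5 mod 19 is 4 (since 5·4 = 20 = 1·19 + 1), so t ≡ 4·2 = 8 ≡ 8 (mod 19).
    Then x = 24 + 119·8 = 976, valid modulo lcm(119, 19) = 2261: x ≡ 976 (mod 2261).
  Combine with x ≡ 7 (mod 11); new modulus lcm = 24871.
    Write x = 976 + 2261·t and substitute into x ≡ 7 (mod 11): 2261·t ≡ 7 − 976 = -969 (mod 11).
    Reduce coefficients mod 11: 6·t ≡ 10 (mod 11).
    The inverse of 6 mod 11 is 2 (since 6·2 = 12 = 1·11 + 1), so t ≡ 2·10 = 20 ≡ 9 (mod 11).
    Then x = 976 + 2261·9 = 21325, valid modulo lcm(2261, 11) = 24871: x ≡ 21325 (mod 24871).
  Combine with x ≡ 1 (mod 3); new modulus lcm = 74613.
    Write x = 21325 + 24871·t and substitute into x ≡ 1 (mod 3): 24871·t ≡ 1 − 21325 = -21324 (mod 3).
    Reduce coefficients mod 3: 1·t ≡ 0 (mod 3).
    So t ≡ 0 (mod 3).
    Then x = 21325 + 24871·0 = 21325, valid modulo lcm(24871, 3) = 74613: x ≡ 21325 (mod 74613).
Verify against each original: 21325 mod 7 = 3, 21325 mod 17 = 7, 21325 mod 19 = 7, 21325 mod 11 = 7, 21325 mod 3 = 1.

x ≡ 21325 (mod 74613).


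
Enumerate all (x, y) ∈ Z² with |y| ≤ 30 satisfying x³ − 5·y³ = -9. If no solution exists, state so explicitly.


The equation is x³ - 5y³ = -9. For fixed y, x³ = 5·y³ − 9, so a solution requires the RHS to be a perfect cube.
Strategy: iterate y from -30 to 30, compute RHS = 5·y³ − 9, and check whether it is a (positive or negative) perfect cube.
Check small values of y:
  y = 0: RHS = -9 is not a perfect cube.
  y = 1: RHS = -4 is not a perfect cube.
  y = -1: RHS = -14 is not a perfect cube.
  y = 2: RHS = 31 is not a perfect cube.
  y = -2: RHS = -49 is not a perfect cube.
  y = 3: RHS = 126 is not a perfect cube.
  y = -3: RHS = -144 is not a perfect cube.
Continuing the search up to |y| = 30 finds no solutions either.
No (x, y) in the scanned range satisfies the equation.

No integer solutions with |y| ≤ 30.


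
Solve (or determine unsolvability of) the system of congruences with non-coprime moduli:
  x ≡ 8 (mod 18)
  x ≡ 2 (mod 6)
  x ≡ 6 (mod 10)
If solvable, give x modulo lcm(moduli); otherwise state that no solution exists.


Moduli 18, 6, 10 are not pairwise coprime, so CRT works modulo lcm(m_i) when all pairwise compatibility conditions hold.
Pairwise compatibility: gcd(m_i, m_j) must divide a_i - a_j for every pair.
Merge one congruence at a time:
  Start: x ≡ 8 (mod 18).
  Combine with x ≡ 2 (mod 6): gcd(18, 6) = 6; 2 - 8 = -6, which IS divisible by 6, so compatible.
    Write x = 8 + 18·t and substitute into x ≡ 2 (mod 6): 18·t ≡ 2 − 8 = -6 (mod 6).
    Divide the congruence (and modulus) by g = 6: 3·t ≡ -1 (mod 1).
    Modulo 1 every t works; take t = 0.
    Then x = 8 + 18·0 = 8, valid modulo lcm(18, 6) = 18: x ≡ 8 (mod 18).
  Combine with x ≡ 6 (mod 10): gcd(18, 10) = 2; 6 - 8 = -2, which IS divisible by 2, so compatible.
    Write x = 8 + 18·t and substitute into x ≡ 6 (mod 10): 18·t ≡ 6 − 8 = -2 (mod 10).
    Divide the congruence (and modulus) by g = 2: 9·t ≡ -1 (mod 5).
    Reduce coefficients mod 5: 4·t ≡ 4 (mod 5).
    The inverse of 4 mod 5 is 4 (since 4·4 = 16 = 3·5 + 1), so t ≡ 4·4 = 16 ≡ 1 (mod 5).
    Then x = 8 + 18·1 = 26, valid modulo lcm(18, 10) = 90: x ≡ 26 (mod 90).
Verify: 26 mod 18 = 8, 26 mod 6 = 2, 26 mod 10 = 6.

x ≡ 26 (mod 90).


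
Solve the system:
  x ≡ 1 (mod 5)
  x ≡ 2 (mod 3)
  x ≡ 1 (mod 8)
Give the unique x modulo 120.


Moduli 5, 3, 8 are pairwise coprime; by CRT there is a unique solution modulo M = 5 · 3 · 8 = 120.
Solve pairwise, accumulating the modulus:
  Start with x ≡ 1 (mod 5).
  Combine with x ≡ 2 (mod 3): since gcd(5, 3) = 1, we get a unique residue mod 15.
    Write x = 1 + 5·t and substitute into x ≡ 2 (mod 3): 5·t ≡ 2 − 1 = 1 (mod 3).
    Reduce coefficients mod 3: 2·t ≡ 1 (mod 3).
    The inverse of 2 mod 3 is 2 (since 2·2 = 4 = 1·3 + 1), so t ≡ 2·1 = 2 ≡ 2 (mod 3).
    Then x = 1 + 5·2 = 11, valid modulo lcm(5, 3) = 15: x ≡ 11 (mod 15).
  Combine with x ≡ 1 (mod 8): since gcd(15, 8) = 1, we get a unique residue mod 120.
    Write x = 11 + 15·t and substitute into x ≡ 1 (mod 8): 15·t ≡ 1 − 11 = -10 (mod 8).
    Reduce coefficients mod 8: 7·t ≡ 6 (mod 8).
    The inverse of 7 mod 8 is 7 (since 7·7 = 49 = 6·8 + 1), so t ≡ 7·6 = 42 ≡ 2 (mod 8).
    Then x = 11 + 15·2 = 41, valid modulo lcm(15, 8) = 120: x ≡ 41 (mod 120).
Verify: 41 mod 5 = 1 ✓, 41 mod 3 = 2 ✓, 41 mod 8 = 1 ✓.

x ≡ 41 (mod 120).


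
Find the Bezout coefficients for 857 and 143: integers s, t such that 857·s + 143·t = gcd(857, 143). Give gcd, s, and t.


Euclidean algorithm on (857, 143) — divide until remainder is 0:
  857 = 5 · 143 + 142
  143 = 1 · 142 + 1
  142 = 142 · 1 + 0
gcd(857, 143) = 1.
Track Bezout coefficients alongside the remainders: start with r₀ = 857 = a·1 + b·0 (s = 1, t = 0) and r₁ = 143 = a·0 + b·1 (s = 0, t = 1); each new remainder r_{k+1} = r_{k-1} − q_k·r_k inherits s_{k+1} = s_{k-1} − q_k·s_k, t_{k+1} = t_{k-1} − q_k·t_k, so r_k = a·s_k + b·t_k at every step:
  q = 5: r = 142, s = 1 − 5·0 = 1, t = 0 − 5·1 = -5  (check: 857·1 + 143·(-5) = 142)
  q = 1: r = 1, s = 0 − 1·1 = -1, t = 1 − 1·(-5) = 6  (check: 857·(-1) + 143·6 = 1)
The row with r = 1 (the gcd) gives the Bezout coefficients s = -1, t = 6.
Result: 857 · (-1) + 143 · (6) = 1.

gcd(857, 143) = 1; s = -1, t = 6 (check: 857·(-1) + 143·6 = 1).


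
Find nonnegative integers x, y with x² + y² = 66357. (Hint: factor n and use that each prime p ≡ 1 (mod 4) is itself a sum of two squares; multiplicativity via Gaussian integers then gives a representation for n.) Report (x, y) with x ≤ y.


Step 1: Factor n = 66357 = 3^2 · 73 · 101.
Step 2: Check the mod-4 condition on each prime factor: 3 ≡ 3 (mod 4), exponent 2 (must be even); 73 ≡ 1 (mod 4), exponent 1; 101 ≡ 1 (mod 4), exponent 1.
All primes ≡ 3 (mod 4) appear to even exponent (or don't appear), so by the two-squares theorem n IS expressible as a sum of two squares.
Step 3: Build a representation. Group n = k² · m with k = 3 and m = 73 · 101 = 7373 (a product of primes ≡ 1 (mod 4)); a representation of m scales to one of n via (k·x)² + (k·y)² = k²(x² + y²). Each prime p ≡ 1 (mod 4) is itself a sum of two squares; find a² by testing p − a² for a perfect square:
  73: 73 − 1² = 72, 73 − 2² = 69, 73 − 3² = 64 = 8² ⇒ 73 = 3² + 8².
  101: 101 − 1² = 100 = 10² ⇒ 101 = 1² + 10².
  Combine using the Brahmagupta–Fibonacci identity (a² + b²)(c² + d²) = (ac − bd)² + (ad + bc)² = (ac + bd)² + (ad − bc)²:
  73 · 101 = 7373: from (3² + 8²)(1² + 10²), take (3·1 − 8·10, 3·10 + 8·1) = (3 − 80, 30 + 8) = (-77, 38); dropping signs (only squares matter) gives (77, 38); check 77² + 38² = 5929 + 1444 = 7373 ✓.
  Scale by k = 3: (3·77, 3·38) = (231, 114).
Step 4: Order so x ≤ y and verify: 114² + 231² = 12996 + 53361 = 66357 = n. ✓

n = 66357 = 114² + 231² (one valid representation with x ≤ y).
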